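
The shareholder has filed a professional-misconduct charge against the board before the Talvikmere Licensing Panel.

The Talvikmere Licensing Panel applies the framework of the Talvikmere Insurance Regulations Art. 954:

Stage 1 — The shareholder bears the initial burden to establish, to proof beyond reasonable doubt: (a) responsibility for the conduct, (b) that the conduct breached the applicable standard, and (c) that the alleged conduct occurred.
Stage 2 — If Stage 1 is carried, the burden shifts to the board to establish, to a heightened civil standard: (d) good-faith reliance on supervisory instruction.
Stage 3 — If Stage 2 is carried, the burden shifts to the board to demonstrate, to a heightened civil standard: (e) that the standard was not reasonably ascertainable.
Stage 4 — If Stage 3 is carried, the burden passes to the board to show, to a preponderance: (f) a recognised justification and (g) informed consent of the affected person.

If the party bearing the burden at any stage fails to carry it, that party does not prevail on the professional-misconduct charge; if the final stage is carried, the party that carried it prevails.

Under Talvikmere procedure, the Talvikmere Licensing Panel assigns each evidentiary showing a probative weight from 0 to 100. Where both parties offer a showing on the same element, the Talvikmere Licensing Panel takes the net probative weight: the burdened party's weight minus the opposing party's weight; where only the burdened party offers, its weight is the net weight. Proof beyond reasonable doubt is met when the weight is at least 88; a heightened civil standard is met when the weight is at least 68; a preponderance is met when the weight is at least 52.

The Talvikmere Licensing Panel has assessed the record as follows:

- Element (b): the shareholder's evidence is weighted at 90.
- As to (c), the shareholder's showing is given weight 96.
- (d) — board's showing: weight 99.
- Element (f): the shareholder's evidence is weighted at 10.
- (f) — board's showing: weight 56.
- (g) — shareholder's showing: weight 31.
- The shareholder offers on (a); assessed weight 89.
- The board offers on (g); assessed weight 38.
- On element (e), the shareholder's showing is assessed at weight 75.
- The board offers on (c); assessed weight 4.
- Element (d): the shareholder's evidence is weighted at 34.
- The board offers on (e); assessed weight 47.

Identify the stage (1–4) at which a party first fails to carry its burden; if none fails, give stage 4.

stage 2

Stage 1 (shareholder, proof beyond reasonable doubt, weight is at least 88): (a) 89 ≥ 88 — meets; (b) 90 ≥ 88 — meets; (c) net 96−4=92 ≥ 88 — meets.
  Stage 1 is satisfied; the onus moves to the board.
Stage 2 (board, a heightened civil standard, weight is at least 68): (d) net 99−34=65 < 68 — fails.
  Stage 2 not carried; the board fails its burden.
The shareholder prevails.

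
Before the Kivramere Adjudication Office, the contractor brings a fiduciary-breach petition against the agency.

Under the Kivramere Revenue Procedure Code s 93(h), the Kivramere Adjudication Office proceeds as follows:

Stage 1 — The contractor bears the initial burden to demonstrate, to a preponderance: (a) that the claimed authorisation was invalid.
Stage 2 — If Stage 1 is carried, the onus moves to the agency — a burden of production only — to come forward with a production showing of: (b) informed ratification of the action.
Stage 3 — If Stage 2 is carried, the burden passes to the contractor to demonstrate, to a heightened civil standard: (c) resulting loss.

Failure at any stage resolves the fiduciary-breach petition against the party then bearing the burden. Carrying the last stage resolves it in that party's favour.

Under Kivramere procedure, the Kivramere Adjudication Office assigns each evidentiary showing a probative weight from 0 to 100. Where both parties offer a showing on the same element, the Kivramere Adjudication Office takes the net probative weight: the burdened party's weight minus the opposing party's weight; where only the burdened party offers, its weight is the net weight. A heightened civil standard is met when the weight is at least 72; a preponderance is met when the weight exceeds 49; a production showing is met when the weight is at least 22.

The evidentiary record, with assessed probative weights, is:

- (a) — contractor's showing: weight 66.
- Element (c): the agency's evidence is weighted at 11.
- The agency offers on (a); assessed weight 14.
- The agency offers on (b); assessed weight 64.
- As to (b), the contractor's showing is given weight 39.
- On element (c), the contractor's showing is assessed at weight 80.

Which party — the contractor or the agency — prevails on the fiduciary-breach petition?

Stage 1 — burden on contractor; standard: a preponderance (weight exceeds 49).
    (a): 66 − 14 = 52 > 49 [met]
  All elements met. The burden passes to the agency.
Stage 2 — burden on agency; standard: a production showing (weight is at least 22).
    (b): 64 − 39 = 25 ≥ 22 [met]
  Stage 2 is satisfied; the onus moves to the contractor.
Stage 3 — burden on contractor; standard: a heightened civil standard (weight is at least 72).
    (c): 80 − 11 = 69 < 72 [not met]
  Stage 3 not carried; the contractor fails its burden.
The analysis ends at Stage 3; the agency prevails.

agency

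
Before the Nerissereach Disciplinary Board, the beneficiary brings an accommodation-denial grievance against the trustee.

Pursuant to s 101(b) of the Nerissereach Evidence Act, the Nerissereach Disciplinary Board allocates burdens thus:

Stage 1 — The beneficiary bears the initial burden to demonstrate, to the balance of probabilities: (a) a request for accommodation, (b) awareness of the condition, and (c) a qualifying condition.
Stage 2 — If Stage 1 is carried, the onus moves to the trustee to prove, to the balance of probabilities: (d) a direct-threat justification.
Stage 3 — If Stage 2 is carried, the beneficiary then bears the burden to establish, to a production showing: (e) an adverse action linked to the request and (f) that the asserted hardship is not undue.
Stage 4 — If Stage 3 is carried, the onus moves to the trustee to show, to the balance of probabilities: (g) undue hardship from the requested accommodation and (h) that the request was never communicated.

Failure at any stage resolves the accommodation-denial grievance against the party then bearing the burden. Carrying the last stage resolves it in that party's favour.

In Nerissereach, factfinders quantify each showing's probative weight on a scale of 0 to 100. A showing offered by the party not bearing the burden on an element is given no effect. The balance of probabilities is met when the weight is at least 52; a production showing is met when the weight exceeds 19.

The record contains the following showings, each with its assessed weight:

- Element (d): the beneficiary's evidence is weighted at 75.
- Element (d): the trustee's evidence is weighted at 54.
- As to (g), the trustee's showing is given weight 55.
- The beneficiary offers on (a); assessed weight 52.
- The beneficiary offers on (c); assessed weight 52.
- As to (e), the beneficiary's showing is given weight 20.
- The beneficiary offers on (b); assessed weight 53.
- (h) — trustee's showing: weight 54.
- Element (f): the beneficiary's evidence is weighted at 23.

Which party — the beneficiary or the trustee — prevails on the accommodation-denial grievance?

Stage 1 (beneficiary, the balance of probabilities, weight is at least 52): (a) 52 ≥ 52 — meets; (b) 53 ≥ 52 — meets; (c) 52 ≥ 52 — meets.
  Stage 1 carried; the burden shifts to the trustee.
Stage 2 (trustee, the balance of probabilities, weight is at least 52): (d) 54 (beneficiary's 75 disregarded) ≥ 52 — meets.
  Stage 2 carried; the burden shifts to the beneficiary.
Stage 3 (beneficiary, a production showing, weight exceeds 19): (e) 20 > 19 — meets; (f) 23 > 19 — meets.
  Stage 3 carried; the burden shifts to the trustee.
Stage 4 (trustee, the balance of probabilities, weight is at least 52): (g) 55 ≥ 52 — meets; (h) 54 ≥ 52 — meets.
  Stage 4 carried; the final stage is satisfied.
All stages carried — the trustee prevails.

trustee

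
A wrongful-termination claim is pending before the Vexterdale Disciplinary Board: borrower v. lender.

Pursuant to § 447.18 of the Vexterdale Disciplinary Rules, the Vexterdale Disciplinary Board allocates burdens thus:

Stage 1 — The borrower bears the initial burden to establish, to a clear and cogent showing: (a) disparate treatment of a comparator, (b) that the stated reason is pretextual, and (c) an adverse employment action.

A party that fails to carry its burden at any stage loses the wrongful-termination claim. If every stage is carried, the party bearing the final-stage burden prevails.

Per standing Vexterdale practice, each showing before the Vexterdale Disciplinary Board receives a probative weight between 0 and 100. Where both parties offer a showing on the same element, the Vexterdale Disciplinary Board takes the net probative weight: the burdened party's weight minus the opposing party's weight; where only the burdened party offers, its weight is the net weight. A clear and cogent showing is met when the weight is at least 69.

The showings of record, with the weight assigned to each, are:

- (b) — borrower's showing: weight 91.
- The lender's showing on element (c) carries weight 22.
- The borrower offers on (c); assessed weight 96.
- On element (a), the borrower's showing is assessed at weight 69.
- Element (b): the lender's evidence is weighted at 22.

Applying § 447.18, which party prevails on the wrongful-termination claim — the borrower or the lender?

borrower

At Stage 1 the borrower must meet a clear and cogent showing (weight is at least 69): on (a) the weight is 69, which does reach 69, so (a) meets the standard; on (b) the weight is 91 less the opposing 22 gives net 69, which does reach 69, so (b) meets the standard; on (c) the weight is 96 less the opposing 22 gives net 74, ≥ 69, so (c) meets the standard.
  Stage 1 carried; the final stage is satisfied.
Every stage carried; the borrower prevails.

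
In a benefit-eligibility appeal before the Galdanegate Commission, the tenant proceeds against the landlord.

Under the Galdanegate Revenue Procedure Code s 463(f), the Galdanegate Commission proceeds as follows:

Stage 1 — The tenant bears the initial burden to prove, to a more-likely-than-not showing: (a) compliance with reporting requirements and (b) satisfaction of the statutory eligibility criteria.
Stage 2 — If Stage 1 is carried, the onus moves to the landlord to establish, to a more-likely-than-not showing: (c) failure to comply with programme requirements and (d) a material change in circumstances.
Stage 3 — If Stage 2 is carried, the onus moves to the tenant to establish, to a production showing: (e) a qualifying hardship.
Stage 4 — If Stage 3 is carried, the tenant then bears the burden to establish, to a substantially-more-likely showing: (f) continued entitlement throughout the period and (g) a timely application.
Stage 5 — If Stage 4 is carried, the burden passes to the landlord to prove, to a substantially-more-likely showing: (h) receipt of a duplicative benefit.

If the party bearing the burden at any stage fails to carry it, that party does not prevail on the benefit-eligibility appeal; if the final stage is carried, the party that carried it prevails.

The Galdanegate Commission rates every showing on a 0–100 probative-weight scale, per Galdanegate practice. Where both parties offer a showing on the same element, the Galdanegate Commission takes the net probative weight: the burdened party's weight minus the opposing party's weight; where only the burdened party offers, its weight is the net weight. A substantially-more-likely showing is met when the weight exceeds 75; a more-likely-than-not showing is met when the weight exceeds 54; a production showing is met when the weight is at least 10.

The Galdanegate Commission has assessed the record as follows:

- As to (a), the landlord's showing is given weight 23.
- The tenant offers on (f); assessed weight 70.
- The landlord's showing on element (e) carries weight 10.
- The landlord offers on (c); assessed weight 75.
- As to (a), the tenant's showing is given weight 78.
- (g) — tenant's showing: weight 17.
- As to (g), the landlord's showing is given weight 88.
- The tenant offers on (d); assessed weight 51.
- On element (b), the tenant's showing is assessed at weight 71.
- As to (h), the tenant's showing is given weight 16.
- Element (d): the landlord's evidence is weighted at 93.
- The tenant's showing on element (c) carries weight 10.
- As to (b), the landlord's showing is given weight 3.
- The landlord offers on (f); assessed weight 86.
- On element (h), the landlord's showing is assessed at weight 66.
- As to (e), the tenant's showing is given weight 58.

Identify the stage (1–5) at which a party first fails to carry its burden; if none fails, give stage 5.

Stage 1 (tenant, a more-likely-than-not showing, weight exceeds 54): (a) net 78−23=55 > 54 — meets; (b) net 71−3=68 > 54 — meets.
  The tenant carries Stage 1; the landlord now bears the burden.
Stage 2 (landlord, a more-likely-than-not showing, weight exceeds 54): (c) net 75−10=65 > 54 — meets; (d) net 93−51=42 ≤ 54 — fails.
  The landlord does not carry Stage 2.
The tenant prevails.

stage 2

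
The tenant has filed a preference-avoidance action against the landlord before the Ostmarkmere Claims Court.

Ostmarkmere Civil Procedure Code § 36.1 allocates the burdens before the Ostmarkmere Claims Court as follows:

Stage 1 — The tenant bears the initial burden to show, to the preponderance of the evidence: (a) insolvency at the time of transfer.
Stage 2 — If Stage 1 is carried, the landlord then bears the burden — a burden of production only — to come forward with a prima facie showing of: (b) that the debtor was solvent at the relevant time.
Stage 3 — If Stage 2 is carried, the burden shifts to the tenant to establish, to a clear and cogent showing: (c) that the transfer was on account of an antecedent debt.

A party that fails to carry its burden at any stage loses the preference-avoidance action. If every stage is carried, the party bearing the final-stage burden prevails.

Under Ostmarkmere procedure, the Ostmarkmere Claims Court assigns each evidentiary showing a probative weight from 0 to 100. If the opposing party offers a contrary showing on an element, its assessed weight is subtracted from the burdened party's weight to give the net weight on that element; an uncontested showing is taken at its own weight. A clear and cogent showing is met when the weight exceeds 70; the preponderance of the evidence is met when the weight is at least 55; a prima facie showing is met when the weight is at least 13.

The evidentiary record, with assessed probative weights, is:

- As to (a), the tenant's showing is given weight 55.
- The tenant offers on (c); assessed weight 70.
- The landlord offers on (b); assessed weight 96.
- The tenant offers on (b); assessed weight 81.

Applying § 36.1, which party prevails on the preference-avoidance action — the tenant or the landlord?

landlord

Stage 1 (tenant, the preponderance of the evidence, weight is at least 55): (a) 55 ≥ 55 — meets.
  Stage 1 carried; the burden shifts to the landlord.
Stage 2 (landlord, a prima facie showing, weight is at least 13): (b) net 96−81=15 ≥ 13 — meets.
  All elements met. The burden passes to the tenant.
Stage 3 (tenant, a clear and cogent showing, weight exceeds 70): (c) 70 ≤ 70 — fails.
  Not every element is met, so the tenant fails to carry Stage 3.
The analysis ends at Stage 3; the landlord prevails.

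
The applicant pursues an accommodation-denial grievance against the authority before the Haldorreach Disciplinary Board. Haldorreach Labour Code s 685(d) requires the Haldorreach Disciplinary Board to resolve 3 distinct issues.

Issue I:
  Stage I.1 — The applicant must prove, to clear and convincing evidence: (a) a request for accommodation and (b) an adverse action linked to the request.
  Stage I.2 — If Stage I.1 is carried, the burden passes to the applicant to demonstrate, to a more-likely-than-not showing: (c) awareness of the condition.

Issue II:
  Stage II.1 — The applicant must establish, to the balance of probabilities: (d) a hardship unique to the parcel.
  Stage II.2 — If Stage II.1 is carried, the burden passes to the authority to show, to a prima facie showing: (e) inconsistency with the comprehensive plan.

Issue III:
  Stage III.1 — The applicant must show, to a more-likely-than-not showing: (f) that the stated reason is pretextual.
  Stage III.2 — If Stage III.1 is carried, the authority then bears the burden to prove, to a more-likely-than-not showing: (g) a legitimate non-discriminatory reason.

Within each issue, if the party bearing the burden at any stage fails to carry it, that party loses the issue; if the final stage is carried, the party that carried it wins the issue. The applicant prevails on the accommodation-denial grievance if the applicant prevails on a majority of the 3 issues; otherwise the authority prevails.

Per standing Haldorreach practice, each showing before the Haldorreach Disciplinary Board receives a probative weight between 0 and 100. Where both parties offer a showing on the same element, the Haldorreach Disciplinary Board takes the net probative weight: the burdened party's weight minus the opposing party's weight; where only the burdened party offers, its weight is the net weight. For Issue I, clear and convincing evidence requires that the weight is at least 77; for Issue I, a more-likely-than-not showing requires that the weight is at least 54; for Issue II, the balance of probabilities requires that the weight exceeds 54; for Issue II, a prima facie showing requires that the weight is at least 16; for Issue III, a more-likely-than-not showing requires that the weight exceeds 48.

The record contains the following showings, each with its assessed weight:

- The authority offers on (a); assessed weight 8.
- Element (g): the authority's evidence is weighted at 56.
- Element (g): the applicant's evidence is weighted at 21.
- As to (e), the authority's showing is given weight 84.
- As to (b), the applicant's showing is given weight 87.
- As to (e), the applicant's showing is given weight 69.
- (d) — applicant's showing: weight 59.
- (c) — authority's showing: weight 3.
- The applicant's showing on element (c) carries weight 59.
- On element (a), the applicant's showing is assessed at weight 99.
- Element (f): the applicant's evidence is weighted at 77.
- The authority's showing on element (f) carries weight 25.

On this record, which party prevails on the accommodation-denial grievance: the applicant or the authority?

— Issue I —
At Stage I.1 the applicant must meet clear and convincing evidence (weight is at least 77): on (a) the weight is 99 less the opposing 8 gives net 91, ≥ 77, so (a) meets the standard; on (b) the weight is 87, which does reach 77, so (b) meets the standard.
  Stage I.1 carried; the burden remains with the applicant.
At Stage I.2 the applicant must meet a more-likely-than-not showing (weight is at least 54): on (c) the weight is 59 less the opposing 3 gives net 56, ≥ 54, so (c) meets the standard.
  The applicant carries the last stage.
With every stage satisfied, the applicant prevails on this issue.
— Issue II —
Stage II.1 — burden on applicant; standard: the balance of probabilities (weight exceeds 54).
    (d): 59 > 54 [met]
  All elements met. The burden passes to the authority.
Stage II.2 — burden on authority; standard: a prima facie showing (weight is at least 16).
    (e): 84 − 69 = 15 < 16 [not met]
  Stage II.2 not carried; the authority fails its burden.
So the applicant prevails on this issue.
— Issue III —
At Stage III.1 the applicant must meet a more-likely-than-not showing (weight exceeds 48): on (f) the weight is 77 less the opposing 25 gives net 52, > 48, so (f) meets the standard.
  All elements met. The burden passes to the authority.
At Stage III.2 the authority must meet a more-likely-than-not showing (weight exceeds 48): on (g) the weight is 56 less the opposing 21 gives net 35, which does not exceed 48, so (g) does not meet the standard.
  Stage III.2 not carried; the authority fails its burden.
The applicant prevails on this issue.
Per-issue: Issue I → applicant; Issue II → applicant; Issue III → applicant. The applicant must prevail on a majority of issues; overall, the applicant prevails.

applicant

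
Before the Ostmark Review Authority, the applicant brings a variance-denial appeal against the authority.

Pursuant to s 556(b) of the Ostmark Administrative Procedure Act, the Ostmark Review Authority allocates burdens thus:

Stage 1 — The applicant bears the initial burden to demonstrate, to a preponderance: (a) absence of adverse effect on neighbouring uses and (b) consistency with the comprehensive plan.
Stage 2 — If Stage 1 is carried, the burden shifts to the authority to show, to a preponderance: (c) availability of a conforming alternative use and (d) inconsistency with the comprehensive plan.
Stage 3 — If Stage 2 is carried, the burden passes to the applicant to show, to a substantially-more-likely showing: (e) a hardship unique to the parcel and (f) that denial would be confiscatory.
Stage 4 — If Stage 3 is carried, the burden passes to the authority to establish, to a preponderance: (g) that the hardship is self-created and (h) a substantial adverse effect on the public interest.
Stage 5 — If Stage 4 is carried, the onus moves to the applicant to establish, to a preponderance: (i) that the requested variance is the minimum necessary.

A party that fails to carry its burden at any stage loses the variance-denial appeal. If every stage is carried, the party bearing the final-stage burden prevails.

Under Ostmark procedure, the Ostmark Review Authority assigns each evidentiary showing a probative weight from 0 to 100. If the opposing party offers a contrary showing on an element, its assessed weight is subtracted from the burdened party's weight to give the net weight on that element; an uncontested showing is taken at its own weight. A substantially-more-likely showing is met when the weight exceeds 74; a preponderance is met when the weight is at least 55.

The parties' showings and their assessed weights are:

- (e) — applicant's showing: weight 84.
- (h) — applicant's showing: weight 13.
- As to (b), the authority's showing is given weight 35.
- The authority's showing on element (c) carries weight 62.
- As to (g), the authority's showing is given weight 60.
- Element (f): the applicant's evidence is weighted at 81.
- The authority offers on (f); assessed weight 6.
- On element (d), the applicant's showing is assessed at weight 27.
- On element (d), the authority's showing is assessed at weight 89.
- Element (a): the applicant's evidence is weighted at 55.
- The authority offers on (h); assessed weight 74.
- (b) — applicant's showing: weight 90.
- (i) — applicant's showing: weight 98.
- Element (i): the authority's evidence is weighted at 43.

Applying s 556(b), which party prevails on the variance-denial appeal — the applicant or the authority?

At Stage 1 the applicant must meet a preponderance (weight is at least 55): on (a) the weight is 55, ≥ 55, so (a) meets the standard; on (b) the weight is 90 less the opposing 35 gives net 55, ≥ 55, so (b) meets the standard.
  Stage 1 is satisfied; the onus moves to the authority.
At Stage 2 the authority must meet a preponderance (weight is at least 55): on (c) the weight is 62, ≥ 55, so (c) meets the standard; on (d) the weight is 89 less the opposing 27 gives net 62, which does reach 55, so (d) meets the standard.
  All elements met. The burden passes to the applicant.
At Stage 3 the applicant must meet a substantially-more-likely showing (weight exceeds 74): on (e) the weight is 84, which does exceed 74, so (e) meets the standard; on (f) the weight is 81 less the opposing 6 gives net 75, > 74, so (f) meets the standard.
  Stage 3 carried; the burden shifts to the authority.
At Stage 4 the authority must meet a preponderance (weight is at least 55): on (g) the weight is 60, ≥ 55, so (g) meets the standard; on (h) the weight is 74 less the opposing 13 gives net 61, ≥ 55, so (h) meets the standard.
  Stage 4 is satisfied; the onus moves to the applicant.
At Stage 5 the applicant must meet a preponderance (weight is at least 55): on (i) the weight is 98 less the opposing 43 gives net 55, which does reach 55, so (i) meets the standard.
  Stage 5 carried; the final stage is satisfied.
Every stage carried; the applicant prevails.

applicant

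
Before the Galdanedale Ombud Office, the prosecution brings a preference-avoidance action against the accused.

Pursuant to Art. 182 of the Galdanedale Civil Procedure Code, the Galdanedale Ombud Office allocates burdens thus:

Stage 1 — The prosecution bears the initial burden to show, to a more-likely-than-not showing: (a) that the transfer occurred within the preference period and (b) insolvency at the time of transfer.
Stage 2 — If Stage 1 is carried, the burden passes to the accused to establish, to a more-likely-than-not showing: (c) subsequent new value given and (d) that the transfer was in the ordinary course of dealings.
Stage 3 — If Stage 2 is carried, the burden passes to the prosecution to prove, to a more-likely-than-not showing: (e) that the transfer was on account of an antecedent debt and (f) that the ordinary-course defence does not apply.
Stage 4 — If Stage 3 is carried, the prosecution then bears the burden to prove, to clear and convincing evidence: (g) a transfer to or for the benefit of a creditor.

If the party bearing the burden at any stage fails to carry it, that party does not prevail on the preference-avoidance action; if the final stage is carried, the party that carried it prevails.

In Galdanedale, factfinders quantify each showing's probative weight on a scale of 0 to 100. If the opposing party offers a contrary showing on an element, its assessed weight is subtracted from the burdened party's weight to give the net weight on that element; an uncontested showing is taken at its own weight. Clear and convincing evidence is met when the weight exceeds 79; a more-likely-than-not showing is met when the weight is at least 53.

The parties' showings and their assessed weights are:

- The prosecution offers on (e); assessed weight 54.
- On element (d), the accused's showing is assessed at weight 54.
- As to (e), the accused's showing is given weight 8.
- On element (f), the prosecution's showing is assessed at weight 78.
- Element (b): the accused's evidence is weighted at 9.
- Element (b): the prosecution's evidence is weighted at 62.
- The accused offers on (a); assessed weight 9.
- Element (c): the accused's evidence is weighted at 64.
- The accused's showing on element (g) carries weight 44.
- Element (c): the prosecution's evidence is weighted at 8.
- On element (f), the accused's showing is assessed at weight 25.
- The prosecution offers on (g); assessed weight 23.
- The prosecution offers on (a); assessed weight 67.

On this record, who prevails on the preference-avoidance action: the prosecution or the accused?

Stage 1 (prosecution, a more-likely-than-not showing, weight is at least 53): (a) net 67−9=58 ≥ 53 — meets; (b) net 62−9=53 ≥ 53 — meets.
  Stage 1 carried; the burden shifts to the accused.
Stage 2 (accused, a more-likely-than-not showing, weight is at least 53): (c) net 64−8=56 ≥ 53 — meets; (d) 54 ≥ 53 — meets.
  Stage 2 is satisfied; the onus moves to the prosecution.
Stage 3 (prosecution, a more-likely-than-not showing, weight is at least 53): (e) net 54−8=46 < 53 — fails; (f) net 78−25=53 ≥ 53 — meets.
  Not every element is met, so the prosecution fails to carry Stage 3.
The analysis ends at Stage 3; the accused prevails.

accused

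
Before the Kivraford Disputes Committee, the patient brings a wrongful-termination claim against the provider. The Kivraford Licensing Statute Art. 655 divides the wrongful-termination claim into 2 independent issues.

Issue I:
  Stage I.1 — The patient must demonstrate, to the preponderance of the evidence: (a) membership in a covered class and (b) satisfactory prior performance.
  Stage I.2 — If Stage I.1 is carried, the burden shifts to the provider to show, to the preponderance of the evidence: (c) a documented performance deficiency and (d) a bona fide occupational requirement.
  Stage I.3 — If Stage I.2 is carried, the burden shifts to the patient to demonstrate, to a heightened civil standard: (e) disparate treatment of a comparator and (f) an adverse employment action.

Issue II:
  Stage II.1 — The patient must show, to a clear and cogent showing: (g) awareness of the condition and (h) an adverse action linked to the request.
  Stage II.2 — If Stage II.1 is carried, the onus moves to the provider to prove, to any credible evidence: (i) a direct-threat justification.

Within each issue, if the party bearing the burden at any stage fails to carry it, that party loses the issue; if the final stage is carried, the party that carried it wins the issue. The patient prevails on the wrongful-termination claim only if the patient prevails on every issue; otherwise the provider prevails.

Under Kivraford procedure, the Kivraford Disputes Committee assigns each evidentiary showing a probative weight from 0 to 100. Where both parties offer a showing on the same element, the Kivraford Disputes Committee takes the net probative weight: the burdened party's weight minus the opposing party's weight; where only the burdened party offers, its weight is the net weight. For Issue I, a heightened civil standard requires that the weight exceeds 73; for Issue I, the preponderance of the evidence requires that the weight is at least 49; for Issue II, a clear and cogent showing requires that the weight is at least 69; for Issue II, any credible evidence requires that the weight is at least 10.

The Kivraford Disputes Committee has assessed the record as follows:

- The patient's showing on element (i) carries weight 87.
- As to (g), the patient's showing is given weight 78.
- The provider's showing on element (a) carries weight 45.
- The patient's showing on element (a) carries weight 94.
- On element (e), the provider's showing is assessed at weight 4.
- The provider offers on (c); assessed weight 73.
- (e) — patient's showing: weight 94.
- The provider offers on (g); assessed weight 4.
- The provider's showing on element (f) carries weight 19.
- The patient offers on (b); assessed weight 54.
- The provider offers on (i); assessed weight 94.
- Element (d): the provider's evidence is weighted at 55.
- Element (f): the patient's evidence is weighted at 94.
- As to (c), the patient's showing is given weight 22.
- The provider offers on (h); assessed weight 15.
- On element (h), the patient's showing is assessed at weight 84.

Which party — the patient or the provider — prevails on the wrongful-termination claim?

— Issue I —
Stage I.1 — burden on patient; standard: the preponderance of the evidence (weight is at least 49).
    (a): 94 − 45 = 49 ≥ 49 [met]
    (b): 54 ≥ 49 [met]
  The patient carries Stage I.1; the provider now bears the burden.
Stage I.2 — burden on provider; standard: the preponderance of the evidence (weight is at least 49).
    (c): 73 − 22 = 51 ≥ 49 [met]
    (d): 55 ≥ 49 [met]
  The provider carries Stage I.2; the patient now bears the burden.
Stage I.3 — burden on patient; standard: a heightened civil standard (weight exceeds 73).
    (e): 94 − 4 = 90 > 73 [met]
    (f): 94 − 19 = 75 > 73 [met]
  The patient carries the last stage.
All stages carried — the patient prevails on this issue.
— Issue II —
At Stage II.1 the patient must meet a clear and cogent showing (weight is at least 69): on (g) the weight is 78 less the opposing 4 gives net 74, which does reach 69, so (g) meets the standard; on (h) the weight is 84 less the opposing 15 gives net 69, which does reach 69, so (h) meets the standard.
  Stage II.1 carried; the burden shifts to the provider.
At Stage II.2 the provider must meet any credible evidence (weight is at least 10): on (i) the weight is 94 less the opposing 87 gives net 7, which does not reach 10, so (i) does not meet the standard.
  Stage II.2 not carried; the provider fails its burden.
The patient prevails on this issue.
Per-issue: Issue I → patient; Issue II → patient. The patient must prevail on every issue; overall, the patient prevails.

patient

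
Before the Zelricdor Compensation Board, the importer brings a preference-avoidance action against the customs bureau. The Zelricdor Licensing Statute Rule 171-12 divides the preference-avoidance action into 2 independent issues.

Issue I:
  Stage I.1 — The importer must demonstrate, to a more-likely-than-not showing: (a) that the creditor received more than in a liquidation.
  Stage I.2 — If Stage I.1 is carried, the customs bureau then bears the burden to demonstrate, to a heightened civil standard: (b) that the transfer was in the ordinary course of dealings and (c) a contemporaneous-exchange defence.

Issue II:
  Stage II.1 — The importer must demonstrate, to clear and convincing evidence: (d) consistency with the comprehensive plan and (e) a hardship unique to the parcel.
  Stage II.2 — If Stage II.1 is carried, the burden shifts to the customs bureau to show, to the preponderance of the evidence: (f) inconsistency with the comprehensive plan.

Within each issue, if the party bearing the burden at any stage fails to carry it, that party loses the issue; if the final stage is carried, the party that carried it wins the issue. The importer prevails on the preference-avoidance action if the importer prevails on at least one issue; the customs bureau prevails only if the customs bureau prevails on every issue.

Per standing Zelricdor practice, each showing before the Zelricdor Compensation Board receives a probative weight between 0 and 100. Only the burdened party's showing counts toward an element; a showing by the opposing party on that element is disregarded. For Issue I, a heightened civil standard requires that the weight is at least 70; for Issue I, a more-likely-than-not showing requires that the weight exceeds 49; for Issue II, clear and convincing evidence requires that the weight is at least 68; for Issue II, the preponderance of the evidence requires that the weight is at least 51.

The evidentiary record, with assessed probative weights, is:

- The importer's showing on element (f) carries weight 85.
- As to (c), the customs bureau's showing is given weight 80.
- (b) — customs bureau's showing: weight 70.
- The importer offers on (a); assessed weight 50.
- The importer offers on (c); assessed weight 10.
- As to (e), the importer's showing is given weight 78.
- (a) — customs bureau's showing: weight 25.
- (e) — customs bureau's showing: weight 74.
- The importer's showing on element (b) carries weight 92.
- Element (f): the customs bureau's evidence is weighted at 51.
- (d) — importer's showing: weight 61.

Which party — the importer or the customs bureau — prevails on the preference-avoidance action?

customs bureau

— Issue I —
At Stage I.1 the importer must meet a more-likely-than-not showing (weight exceeds 49): on (a) the weight is 50 (the customs bureau's 25 is given no effect), > 49, so (a) meets the standard.
  Stage I.1 carried; the burden shifts to the customs bureau.
At Stage I.2 the customs bureau must meet a heightened civil standard (weight is at least 70): on (b) the weight is 70 (the importer's 92 is given no effect), ≥ 70, so (b) meets the standard; on (c) the weight is 80 (the importer's 10 is given no effect), ≥ 70, so (c) meets the standard.
  Stage I.2 carried; the final stage is satisfied.
With every stage satisfied, the customs bureau prevails on this issue.
— Issue II —
Stage II.1 (importer, clear and convincing evidence, weight is at least 68): (d) 61 < 68 — fails; (e) 78 (customs bureau's 74 disregarded) ≥ 68 — meets.
  Stage II.1 not carried; the importer fails its burden.
The customs bureau prevails on this issue.
Per-issue: Issue I → customs bureau; Issue II → customs bureau. The importer must prevail on at least one issue; overall, the customs bureau prevails.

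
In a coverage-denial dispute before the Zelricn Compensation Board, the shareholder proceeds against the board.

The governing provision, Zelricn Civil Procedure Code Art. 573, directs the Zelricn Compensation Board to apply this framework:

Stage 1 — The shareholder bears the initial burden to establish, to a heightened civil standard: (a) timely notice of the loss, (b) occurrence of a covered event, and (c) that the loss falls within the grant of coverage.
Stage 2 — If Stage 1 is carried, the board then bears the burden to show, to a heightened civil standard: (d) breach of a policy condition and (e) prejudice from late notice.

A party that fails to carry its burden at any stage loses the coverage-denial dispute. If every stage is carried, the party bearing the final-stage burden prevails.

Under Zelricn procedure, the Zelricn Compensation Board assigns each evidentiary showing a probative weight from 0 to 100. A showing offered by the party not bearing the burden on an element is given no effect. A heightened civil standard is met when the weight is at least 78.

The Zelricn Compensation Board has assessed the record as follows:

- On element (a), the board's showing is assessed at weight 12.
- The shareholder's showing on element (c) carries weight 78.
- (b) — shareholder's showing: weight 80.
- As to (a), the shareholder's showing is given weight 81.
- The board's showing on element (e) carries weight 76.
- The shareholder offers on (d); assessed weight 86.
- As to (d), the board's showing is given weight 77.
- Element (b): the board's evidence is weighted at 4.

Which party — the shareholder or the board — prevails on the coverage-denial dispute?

Stage 1 — burden on shareholder; standard: a heightened civil standard (weight is at least 78).
    (a): 81 (board's 12 disregarded) ≥ 78 [met]
    (b): 80 (board's 4 disregarded) ≥ 78 [met]
    (c): 78 ≥ 78 [met]
  The shareholder carries Stage 1; the board now bears the burden.
Stage 2 — burden on board; standard: a heightened civil standard (weight is at least 78).
    (d): 77 (shareholder's 86 disregarded) < 78 [not met]
    (e): 76 < 78 [not met]
  The board does not carry Stage 2.
The analysis ends at Stage 2; the shareholder prevails.

shareholder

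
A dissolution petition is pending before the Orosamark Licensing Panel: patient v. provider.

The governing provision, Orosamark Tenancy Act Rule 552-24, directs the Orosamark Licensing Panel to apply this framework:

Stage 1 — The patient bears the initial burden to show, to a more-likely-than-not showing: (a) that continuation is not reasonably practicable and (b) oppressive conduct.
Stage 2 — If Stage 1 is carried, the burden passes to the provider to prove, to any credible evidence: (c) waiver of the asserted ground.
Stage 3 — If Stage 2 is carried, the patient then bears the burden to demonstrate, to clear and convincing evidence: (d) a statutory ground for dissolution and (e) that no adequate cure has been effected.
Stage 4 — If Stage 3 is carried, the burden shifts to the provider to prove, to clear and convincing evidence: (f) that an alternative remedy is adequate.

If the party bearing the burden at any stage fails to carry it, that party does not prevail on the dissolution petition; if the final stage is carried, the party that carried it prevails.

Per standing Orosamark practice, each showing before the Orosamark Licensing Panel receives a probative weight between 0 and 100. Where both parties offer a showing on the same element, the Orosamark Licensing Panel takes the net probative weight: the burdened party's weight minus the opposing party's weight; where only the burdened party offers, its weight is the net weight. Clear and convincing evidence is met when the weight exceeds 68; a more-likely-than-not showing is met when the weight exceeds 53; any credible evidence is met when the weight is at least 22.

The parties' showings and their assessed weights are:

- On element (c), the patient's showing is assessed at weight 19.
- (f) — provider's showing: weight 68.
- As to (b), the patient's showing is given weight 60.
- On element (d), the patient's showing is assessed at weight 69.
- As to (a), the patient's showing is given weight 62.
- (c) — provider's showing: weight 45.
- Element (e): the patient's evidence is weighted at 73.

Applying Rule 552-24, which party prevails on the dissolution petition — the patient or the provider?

Stage 1 — burden on patient; standard: a more-likely-than-not showing (weight exceeds 53).
    (a): 62 > 53 [met]
    (b): 60 > 53 [met]
  The patient carries Stage 1; the provider now bears the burden.
Stage 2 — burden on provider; standard: any credible evidence (weight is at least 22).
    (c): 45 − 19 = 26 ≥ 22 [met]
  Stage 2 carried; the burden shifts to the patient.
Stage 3 — burden on patient; standard: clear and convincing evidence (weight exceeds 68).
    (d): 69 > 68 [met]
    (e): 73 > 68 [met]
  Stage 3 carried; the burden shifts to the provider.
Stage 4 — burden on provider; standard: clear and convincing evidence (weight exceeds 68).
    (f): 68 ≤ 68 [not met]
  The provider does not carry Stage 4.
So the patient prevails.

patient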